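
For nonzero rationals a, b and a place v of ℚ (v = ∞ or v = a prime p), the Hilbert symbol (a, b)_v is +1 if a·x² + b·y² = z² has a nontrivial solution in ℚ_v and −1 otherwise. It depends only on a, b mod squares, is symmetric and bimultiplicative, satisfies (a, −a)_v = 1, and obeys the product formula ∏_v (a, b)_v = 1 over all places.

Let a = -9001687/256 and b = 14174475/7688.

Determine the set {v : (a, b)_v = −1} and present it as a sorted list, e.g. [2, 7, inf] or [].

[3, 7, 17, 29]

Mod squares: a ≡ -9367, b ≡ 23142. Check v ∈ {∞, 2, 3, 5, 7, 17, 19, 29, 31}.
v=2: v_2(a)=-8, v_2(b)=-3; units ≡ 1, 3 (mod 8); ε·ε+αω+βω = 0·1+-8·1+-3·0 ≡ 0  ⇒  (a,b)_2 = +1.
v=19: a=19^1·(≡16), b=19^1·(≡15) mod 19; (16|19)=+1, (15|19)=-1; (−1)^{1·1·9}·(+1)^1·(-1)^1 = +1.
v=29: a=29^1·(≡9), b=29^1·(≡3) mod 29; (9|29)=+1, (3|29)=-1; (−1)^{1·1·14}·(+1)^1·(-1)^1 = -1.
v=3: a=3^0·(≡2), b=3^1·(≡1) mod 3; (2|3)=-1, (1|3)=+1; (−1)^{0·1·1}·(-1)^1·(+1)^0 = -1.
v=∞: -9367 < 0 and 23142 > 0  ⇒  (a,b)_∞ = +1.
v=5: a=5^0·(≡3), b=5^2·(≡3) mod 5; (3|5)=-1, (3|5)=-1; (−1)^{0·2·2}·(-1)^2·(-1)^0 = +1.
v=31: a=31^2·(≡11), b=31^-2·(≡16) mod 31; (11|31)=-1, (16|31)=+1; (−1)^{2·-2·15}·(-1)^-2·(+1)^2 = +1.
v=7: a=7^0·(≡3), b=7^3·(≡2) mod 7; (3|7)=-1, (2|7)=+1; (−1)^{0·3·3}·(-1)^3·(+1)^0 = -1.
v=17: a=17^1·(≡5), b=17^0·(≡7) mod 17; (5|17)=-1, (7|17)=-1; (−1)^{1·0·8}·(-1)^0·(-1)^1 = -1.
|Ram(-9367, 23142)| = 4, even; anisotropic at {3, 7, 17, 29}.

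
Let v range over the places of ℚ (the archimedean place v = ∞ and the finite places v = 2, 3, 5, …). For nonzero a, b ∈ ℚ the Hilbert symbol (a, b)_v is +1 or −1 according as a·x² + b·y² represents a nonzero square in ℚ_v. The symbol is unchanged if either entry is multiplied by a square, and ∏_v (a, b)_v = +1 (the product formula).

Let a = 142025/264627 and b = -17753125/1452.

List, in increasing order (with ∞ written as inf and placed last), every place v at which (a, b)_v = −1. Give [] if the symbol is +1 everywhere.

(a, b) ≡ (17043, -85215) mod (ℚ^×)²; places V = {2, 3, 5, 11, 13, 19, 23, ∞}.
(a,b)_∞: sgn(17043)=+, sgn(-85215)=−, so +1.
(a,b)_11: α=-2, u≡9; β=-2, v≡6 (mod 11); (9|11)=+1, (6|11)=-1; sign (−1)^0·+1^-2·-1^-2 = +1.
(a,b)_19: α=1, u≡6; β=1, v≡8 (mod 19); (6|19)=+1, (8|19)=-1; sign (−1)^1·+1^1·-1^1 = +1.
(a,b)_23: α=1, u≡22; β=1, v≡17 (mod 23); (22|23)=-1, (17|23)=-1; sign (−1)^1·-1^1·-1^1 = -1.
(a,b)_5: α=2, u≡3; β=5, v≡2 (mod 5); (3|5)=-1, (2|5)=-1; sign (−1)^0·-1^5·-1^2 = -1.
(a,b)_13: α=1, u≡8; β=1, v≡10 (mod 13); (8|13)=-1, (10|13)=+1; sign (−1)^0·-1^1·+1^1 = -1.
(a,b)_3: α=-7, u≡2; β=-1, v≡2 (mod 3); (2|3)=-1, (2|3)=-1; sign (−1)^1·-1^-1·-1^-7 = -1.
(a,b)_2: α=0, β=-2; u≡3, v≡1 (mod 8); ε(u)ε(v)=1·0, αω(v)=0·0, βω(u)=-2·1; sum ≡ 0  ⇒  +1.
Ram(17043, -85215) = {3, 5, 13, 23}; no ℚ_3-point on the conic.

[3, 5, 13, 23]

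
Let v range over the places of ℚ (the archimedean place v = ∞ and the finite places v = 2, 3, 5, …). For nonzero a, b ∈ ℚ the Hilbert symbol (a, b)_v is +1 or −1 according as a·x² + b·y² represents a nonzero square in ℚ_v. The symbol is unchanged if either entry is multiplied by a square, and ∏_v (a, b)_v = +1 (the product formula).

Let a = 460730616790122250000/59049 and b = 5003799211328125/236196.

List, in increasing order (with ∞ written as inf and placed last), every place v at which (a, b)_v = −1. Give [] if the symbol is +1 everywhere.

Mod squares: a ≡ 6409, b ≡ 9061. Check v ∈ {∞, 2, 3, 5, 11, 13, 17, 29, 41}.
v=3: a=3^-10·(≡1), b=3^-10·(≡1) mod 3; (1|3)=+1, (1|3)=+1; (−1)^{-10·-10·1}·(+1)^-10·(+1)^-10 = +1.
v=41: a=41^4·(≡26), b=41^3·(≡4) mod 41; (26|41)=-1, (4|41)=+1; (−1)^{4·3·20}·(-1)^3·(+1)^4 = -1.
v=17: a=17^1·(≡3), b=17^1·(≡3) mod 17; (3|17)=-1, (3|17)=-1; (−1)^{1·1·8}·(-1)^1·(-1)^1 = +1.
v=29: a=29^3·(≡12), b=29^2·(≡25) mod 29; (12|29)=-1, (25|29)=+1; (−1)^{3·2·14}·(-1)^2·(+1)^3 = +1.
v=11: a=11^2·(≡2), b=11^0·(≡8) mod 11; (2|11)=-1, (8|11)=-1; (−1)^{2·0·5}·(-1)^0·(-1)^2 = +1.
v=2: v_2(a)=4, v_2(b)=-2; units ≡ 1, 5 (mod 8); ε·ε+αω+βω = 0·0+4·1+-2·0 ≡ 0  ⇒  (a,b)_2 = +1.
v=13: a=13^1·(≡4), b=13^1·(≡11) mod 13; (4|13)=+1, (11|13)=-1; (−1)^{1·1·6}·(+1)^1·(-1)^1 = -1.
v=5: a=5^6·(≡1), b=5^8·(≡1) mod 5; (1|5)=+1, (1|5)=+1; (−1)^{6·8·2}·(+1)^8·(+1)^6 = +1.
v=∞: 6409 > 0 and 9061 > 0  ⇒  (a,b)_∞ = +1.
(6409, 9061 / ℚ) ramifies at {13, 41}: a division algebra.

[13, 41]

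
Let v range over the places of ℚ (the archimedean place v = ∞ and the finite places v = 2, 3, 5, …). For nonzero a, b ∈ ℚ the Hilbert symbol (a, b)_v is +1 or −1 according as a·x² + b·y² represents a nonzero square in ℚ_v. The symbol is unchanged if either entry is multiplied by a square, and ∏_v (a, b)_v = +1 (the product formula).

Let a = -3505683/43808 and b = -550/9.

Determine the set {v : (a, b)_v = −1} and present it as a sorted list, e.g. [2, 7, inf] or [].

(a, b) ≡ (-6, -22) mod (ℚ^×)²; places V = {2, 3, 5, 11, 23, 37, 47, ∞}.
(a,b)_3: α=1, u≡1; β=-2, v≡2 (mod 3); (1|3)=+1, (2|3)=-1; sign (−1)^0·+1^-2·-1^1 = -1.
(a,b)_47: α=2, u≡38; β=0, v≡12 (mod 47); (38|47)=-1, (12|47)=+1; sign (−1)^0·-1^0·+1^2 = +1.
(a,b)_11: α=0, u≡1; β=1, v≡3 (mod 11); (1|11)=+1, (3|11)=+1; sign (−1)^0·+1^1·+1^0 = +1.
(a,b)_2: α=-5, β=1; u≡5, v≡5 (mod 8); ε(u)ε(v)=0·0, αω(v)=-5·1, βω(u)=1·1; sum ≡ 0  ⇒  +1.
(a,b)_37: α=-2, u≡31; β=0, v≡17 (mod 37); (31|37)=-1, (17|37)=-1; sign (−1)^0·-1^0·-1^-2 = +1.
(a,b)_∞: sgn(-6)=−, sgn(-22)=−, so -1.
(a,b)_5: α=0, u≡4; β=2, v≡2 (mod 5); (4|5)=+1, (2|5)=-1; sign (−1)^0·+1^2·-1^0 = +1.
(a,b)_23: α=2, u≡7; β=0, v≡13 (mod 23); (7|23)=-1, (13|23)=+1; sign (−1)^0·-1^0·+1^2 = +1.
Ram(-6, -22) = {3, ∞}; no ℚ_3-point on the conic.

[3, inf]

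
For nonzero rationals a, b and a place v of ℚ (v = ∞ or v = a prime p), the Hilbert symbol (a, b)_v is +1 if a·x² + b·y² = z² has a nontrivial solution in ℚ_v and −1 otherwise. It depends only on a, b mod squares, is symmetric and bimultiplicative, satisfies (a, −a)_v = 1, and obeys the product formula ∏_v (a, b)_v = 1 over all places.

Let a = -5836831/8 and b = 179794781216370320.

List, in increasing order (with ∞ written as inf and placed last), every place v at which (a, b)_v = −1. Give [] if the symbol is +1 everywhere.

[5, 7, 11, 13]

(a, b) ≡ (-4862, 6545) mod (ℚ^×)²; places V = {2, 5, 7, 11, 13, 17, ∞}.
(a,b)_17: α=1, u≡5; β=3, v≡6 (mod 17); (5|17)=-1, (6|17)=-1; sign (−1)^0·-1^3·-1^1 = +1.
(a,b)_∞: sgn(-4862)=−, sgn(6545)=+, so +1.
(a,b)_7: α=4, u≡5; β=5, v≡1 (mod 7); (5|7)=-1, (1|7)=+1; sign (−1)^0·-1^5·+1^4 = -1.
(a,b)_5: α=0, u≡3; β=1, v≡4 (mod 5); (3|5)=-1, (4|5)=+1; sign (−1)^0·-1^1·+1^0 = -1.
(a,b)_13: α=1, u≡9; β=2, v≡2 (mod 13); (9|13)=+1, (2|13)=-1; sign (−1)^0·+1^2·-1^1 = -1.
(a,b)_2: α=-3, β=4; u≡1, v≡1 (mod 8); ε(u)ε(v)=0·0, αω(v)=-3·0, βω(u)=4·0; sum ≡ 0  ⇒  +1.
(a,b)_11: α=1, u≡1; β=5, v≡4 (mod 11); (1|11)=+1, (4|11)=+1; sign (−1)^1·+1^5·+1^1 = -1.
|Ram(-4862, 6545)| = 4, even; anisotropic at {5, 7, 11, 13}.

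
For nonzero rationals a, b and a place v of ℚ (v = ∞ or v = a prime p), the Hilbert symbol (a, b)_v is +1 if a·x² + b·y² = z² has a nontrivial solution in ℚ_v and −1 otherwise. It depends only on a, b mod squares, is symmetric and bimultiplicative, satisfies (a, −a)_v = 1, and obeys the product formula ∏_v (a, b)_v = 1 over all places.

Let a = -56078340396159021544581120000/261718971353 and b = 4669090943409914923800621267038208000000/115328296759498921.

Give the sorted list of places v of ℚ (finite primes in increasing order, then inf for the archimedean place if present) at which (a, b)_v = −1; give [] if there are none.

Mod squares: a ≡ -23883361, b ≡ 459205381947. Check v ∈ {∞, 2, 3, 5, 7, 11, 13, 17, 19, 23, 29, 31, 41, 43}.
v=2: v_2(a)=14, v_2(b)=18; units ≡ 7, 3 (mod 8); ε·ε+αω+βω = 1·1+14·1+18·0 ≡ 1  ⇒  (a,b)_2 = -1.
v=3: a=3^4·(≡2), b=3^7·(≡1) mod 3; (2|3)=-1, (1|3)=+1; (−1)^{4·7·1}·(-1)^7·(+1)^4 = -1.
v=41: a=41^1·(≡28), b=41^1·(≡12) mod 41; (28|41)=-1, (12|41)=-1; (−1)^{1·1·20}·(-1)^1·(-1)^1 = +1.
v=29: a=29^0·(≡28), b=29^1·(≡22) mod 29; (28|29)=+1, (22|29)=+1; (−1)^{0·1·14}·(+1)^1·(+1)^0 = +1.
v=13: a=13^10·(≡5), b=13^13·(≡7) mod 13; (5|13)=-1, (7|13)=-1; (−1)^{10·13·6}·(-1)^13·(-1)^10 = -1.
v=∞: -23883361 < 0 and 459205381947 > 0  ⇒  (a,b)_∞ = +1.
v=17: a=17^-2·(≡3), b=17^-3·(≡3) mod 17; (3|17)=-1, (3|17)=-1; (−1)^{-2·-3·8}·(-1)^-3·(-1)^-2 = -1.
v=7: a=7^-4·(≡4), b=7^-6·(≡4) mod 7; (4|7)=+1, (4|7)=+1; (−1)^{-4·-6·3}·(+1)^-6·(+1)^-4 = +1.
v=43: a=43^1·(≡24), b=43^1·(≡2) mod 43; (24|43)=+1, (2|43)=-1; (−1)^{1·1·21}·(+1)^1·(-1)^1 = +1.
v=11: a=11^4·(≡9), b=11^6·(≡5) mod 11; (9|11)=+1, (5|11)=+1; (−1)^{4·6·5}·(+1)^6·(+1)^4 = +1.
v=31: a=31^-1·(≡22), b=31^-1·(≡14) mod 31; (22|31)=-1, (14|31)=+1; (−1)^{-1·-1·15}·(-1)^-1·(+1)^-1 = +1.
v=5: a=5^4·(≡1), b=5^6·(≡2) mod 5; (1|5)=+1, (2|5)=-1; (−1)^{4·6·2}·(+1)^6·(-1)^4 = +1.
v=19: a=19^1·(≡8), b=19^1·(≡18) mod 19; (8|19)=-1, (18|19)=-1; (−1)^{1·1·9}·(-1)^1·(-1)^1 = -1.
v=23: a=23^-3·(≡14), b=23^-5·(≡21) mod 23; (14|23)=-1, (21|23)=-1; (−1)^{-3·-5·11}·(-1)^-5·(-1)^-3 = -1.
Ram(-23883361, 459205381947) = {2, 3, 13, 17, 19, 23}; no ℚ_2-point on the conic.

[2, 3, 13, 17, 19, 23]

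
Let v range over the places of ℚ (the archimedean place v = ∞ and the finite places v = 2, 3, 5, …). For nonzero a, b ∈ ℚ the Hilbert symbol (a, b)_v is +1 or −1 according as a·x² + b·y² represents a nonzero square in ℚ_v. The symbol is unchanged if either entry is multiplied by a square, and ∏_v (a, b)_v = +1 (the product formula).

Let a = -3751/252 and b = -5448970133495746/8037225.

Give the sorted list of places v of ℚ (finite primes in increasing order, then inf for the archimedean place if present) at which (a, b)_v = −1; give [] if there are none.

Mod squares: a ≡ -217, b ≡ -8866. Check v ∈ {∞, 2, 3, 5, 7, 11, 13, 19, 31}.
v=5: a=5^0·(≡2), b=5^-2·(≡1) mod 5; (2|5)=-1, (1|5)=+1; (−1)^{0·-2·2}·(-1)^-2·(+1)^0 = +1.
v=13: a=13^0·(≡9), b=13^1·(≡5) mod 13; (9|13)=+1, (5|13)=-1; (−1)^{0·1·6}·(+1)^1·(-1)^0 = +1.
v=31: a=31^1·(≡24), b=31^3·(≡6) mod 31; (24|31)=-1, (6|31)=-1; (−1)^{1·3·15}·(-1)^3·(-1)^1 = -1.
v=3: a=3^-2·(≡2), b=3^-8·(≡2) mod 3; (2|3)=-1, (2|3)=-1; (−1)^{-2·-8·1}·(-1)^-8·(-1)^-2 = +1.
v=2: v_2(a)=-2, v_2(b)=1; units ≡ 7, 7 (mod 8); ε·ε+αω+βω = 1·1+-2·0+1·0 ≡ 1  ⇒  (a,b)_2 = -1.
v=19: a=19^0·(≡6), b=19^2·(≡6) mod 19; (6|19)=+1, (6|19)=+1; (−1)^{0·2·9}·(+1)^2·(+1)^0 = +1.
v=11: a=11^2·(≡9), b=11^7·(≡10) mod 11; (9|11)=+1, (10|11)=-1; (−1)^{2·7·5}·(+1)^7·(-1)^2 = +1.
v=7: a=7^-1·(≡1), b=7^-2·(≡3) mod 7; (1|7)=+1, (3|7)=-1; (−1)^{-1·-2·3}·(+1)^-2·(-1)^-1 = -1.
v=∞: -217 < 0 and -8866 < 0  ⇒  (a,b)_∞ = -1.
Ram(-217, -8866) = {2, 7, 31, ∞}; no ℚ_2-point on the conic.

[2, 7, 31, inf]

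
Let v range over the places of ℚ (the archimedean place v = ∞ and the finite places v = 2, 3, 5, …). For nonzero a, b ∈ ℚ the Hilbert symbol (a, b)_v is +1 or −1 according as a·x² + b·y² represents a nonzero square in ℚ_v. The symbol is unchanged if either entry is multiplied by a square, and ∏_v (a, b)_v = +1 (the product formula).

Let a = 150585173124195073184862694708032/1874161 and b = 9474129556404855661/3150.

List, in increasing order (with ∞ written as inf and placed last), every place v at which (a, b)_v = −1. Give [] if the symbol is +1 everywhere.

Mod squares: a ≡ 245157, b ≡ 104006. Check v ∈ {∞, 2, 3, 5, 7, 11, 17, 19, 23, 37}.
v=7: a=7^2·(≡6), b=7^-1·(≡2) mod 7; (6|7)=-1, (2|7)=+1; (−1)^{2·-1·3}·(-1)^-1·(+1)^2 = -1.
v=23: a=23^5·(≡10), b=23^5·(≡19) mod 23; (10|23)=-1, (19|23)=-1; (−1)^{5·5·11}·(-1)^5·(-1)^5 = -1.
v=19: a=19^5·(≡3), b=19^5·(≡10) mod 19; (3|19)=-1, (10|19)=-1; (−1)^{5·5·9}·(-1)^5·(-1)^5 = -1.
v=37: a=37^-4·(≡6), b=37^0·(≡33) mod 37; (6|37)=-1, (33|37)=+1; (−1)^{-4·0·18}·(-1)^0·(+1)^-4 = +1.
v=2: v_2(a)=6, v_2(b)=-1; units ≡ 5, 3 (mod 8); ε·ε+αω+βω = 0·1+6·1+-1·1 ≡ 1  ⇒  (a,b)_2 = -1.
v=17: a=17^5·(≡14), b=17^3·(≡8) mod 17; (14|17)=-1, (8|17)=+1; (−1)^{5·3·8}·(-1)^3·(+1)^5 = -1.
v=5: a=5^0·(≡2), b=5^-2·(≡1) mod 5; (2|5)=-1, (1|5)=+1; (−1)^{0·-2·2}·(-1)^-2·(+1)^0 = +1.
v=11: a=11^3·(≡9), b=11^2·(≡1) mod 11; (9|11)=+1, (1|11)=+1; (−1)^{3·2·5}·(+1)^2·(+1)^3 = +1.
v=3: a=3^13·(≡2), b=3^-2·(≡2) mod 3; (2|3)=-1, (2|3)=-1; (−1)^{13·-2·1}·(-1)^-2·(-1)^13 = -1.
v=∞: 245157 > 0 and 104006 > 0  ⇒  (a,b)_∞ = +1.
(245157, 104006 / ℚ) ramifies at {2, 3, 7, 17, 19, 23}: a division algebra.

[2, 3, 7, 17, 19, 23]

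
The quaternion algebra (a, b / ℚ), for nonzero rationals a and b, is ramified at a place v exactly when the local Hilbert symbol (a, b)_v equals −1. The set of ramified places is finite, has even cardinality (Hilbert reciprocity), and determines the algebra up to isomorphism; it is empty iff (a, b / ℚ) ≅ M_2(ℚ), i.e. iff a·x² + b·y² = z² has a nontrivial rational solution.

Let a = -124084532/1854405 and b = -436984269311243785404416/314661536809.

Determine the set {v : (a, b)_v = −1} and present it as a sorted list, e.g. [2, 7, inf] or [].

[2, inf]

Mod squares: a ≡ -7585, b ≡ -41. Check v ∈ {∞, 2, 3, 5, 7, 11, 13, 23, 29, 37, 41}.
v=11: a=11^2·(≡9), b=11^4·(≡3) mod 11; (9|11)=+1, (3|11)=+1; (−1)^{2·4·5}·(+1)^4·(+1)^2 = +1.
v=2: v_2(a)=2, v_2(b)=16; units ≡ 7, 7 (mod 8); ε·ε+αω+βω = 1·1+2·0+16·0 ≡ 1  ⇒  (a,b)_2 = -1.
v=23: a=23^0·(≡11), b=23^-2·(≡5) mod 23; (11|23)=-1, (5|23)=-1; (−1)^{0·-2·11}·(-1)^-2·(-1)^0 = +1.
v=3: a=3^-2·(≡2), b=3^0·(≡1) mod 3; (2|3)=-1, (1|3)=+1; (−1)^{-2·0·1}·(-1)^0·(+1)^-2 = +1.
v=13: a=13^2·(≡11), b=13^6·(≡7) mod 13; (11|13)=-1, (7|13)=-1; (−1)^{2·6·6}·(-1)^6·(-1)^2 = +1.
v=41: a=41^1·(≡31), b=41^3·(≡16) mod 41; (31|41)=+1, (16|41)=+1; (−1)^{1·3·20}·(+1)^3·(+1)^1 = +1.
v=29: a=29^-2·(≡1), b=29^-6·(≡2) mod 29; (1|29)=+1, (2|29)=-1; (−1)^{-2·-6·14}·(+1)^-6·(-1)^-2 = +1.
v=7: a=7^-2·(≡3), b=7^0·(≡1) mod 7; (3|7)=-1, (1|7)=+1; (−1)^{-2·0·3}·(-1)^0·(+1)^-2 = +1.
v=5: a=5^-1·(≡3), b=5^0·(≡1) mod 5; (3|5)=-1, (1|5)=+1; (−1)^{-1·0·2}·(-1)^0·(+1)^-1 = +1.
v=37: a=37^1·(≡22), b=37^2·(≡28) mod 37; (22|37)=-1, (28|37)=+1; (−1)^{1·2·18}·(-1)^2·(+1)^1 = +1.
v=∞: -7585 < 0 and -41 < 0  ⇒  (a,b)_∞ = -1.
Ram(-7585, -41) = {2, ∞}; no ℚ_2-point on the conic.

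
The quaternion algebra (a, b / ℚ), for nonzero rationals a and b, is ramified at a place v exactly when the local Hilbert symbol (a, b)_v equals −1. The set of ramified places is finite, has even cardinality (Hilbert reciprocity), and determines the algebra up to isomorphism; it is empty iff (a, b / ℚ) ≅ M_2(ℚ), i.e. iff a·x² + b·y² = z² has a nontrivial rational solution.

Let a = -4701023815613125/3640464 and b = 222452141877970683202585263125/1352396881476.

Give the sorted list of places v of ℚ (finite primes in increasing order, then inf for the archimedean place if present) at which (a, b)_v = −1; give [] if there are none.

Mod squares: a ≡ -1309, b ≡ 29. Check v ∈ {∞, 2, 3, 5, 7, 11, 13, 17, 19, 23, 29, 53}.
v=13: a=13^2·(≡3), b=13^0·(≡10) mod 13; (3|13)=+1, (10|13)=+1; (−1)^{2·0·6}·(+1)^0·(+1)^2 = +1.
v=11: a=11^1·(≡2), b=11^2·(≡8) mod 11; (2|11)=-1, (8|11)=-1; (−1)^{1·2·5}·(-1)^2·(-1)^1 = -1.
v=5: a=5^4·(≡1), b=5^4·(≡1) mod 5; (1|5)=+1, (1|5)=+1; (−1)^{4·4·2}·(+1)^4·(+1)^4 = +1.
v=53: a=53^-2·(≡15), b=53^-4·(≡13) mod 53; (15|53)=+1, (13|53)=+1; (−1)^{-2·-4·26}·(+1)^-4·(+1)^-2 = +1.
v=∞: -1309 < 0 and 29 > 0  ⇒  (a,b)_∞ = +1.
v=23: a=23^0·(≡16), b=23^-2·(≡18) mod 23; (16|23)=+1, (18|23)=+1; (−1)^{0·-2·11}·(+1)^-2·(+1)^0 = +1.
v=29: a=29^0·(≡13), b=29^3·(≡20) mod 29; (13|29)=+1, (20|29)=+1; (−1)^{0·3·14}·(+1)^3·(+1)^0 = +1.
v=3: a=3^-4·(≡2), b=3^-4·(≡2) mod 3; (2|3)=-1, (2|3)=-1; (−1)^{-4·-4·1}·(-1)^-4·(-1)^-4 = +1.
v=7: a=7^7·(≡4), b=7^12·(≡4) mod 7; (4|7)=+1, (4|7)=+1; (−1)^{7·12·3}·(+1)^12·(+1)^7 = +1.
v=17: a=17^3·(≡1), b=17^6·(≡10) mod 17; (1|17)=+1, (10|17)=-1; (−1)^{3·6·8}·(+1)^6·(-1)^3 = -1.
v=2: v_2(a)=-4, v_2(b)=-2; units ≡ 3, 5 (mod 8); ε·ε+αω+βω = 1·0+-4·1+-2·1 ≡ 0  ⇒  (a,b)_2 = +1.
v=19: a=19^0·(≡10), b=19^2·(≡14) mod 19; (10|19)=-1, (14|19)=-1; (−1)^{0·2·9}·(-1)^2·(-1)^0 = +1.
|Ram(-1309, 29)| = 2, even; anisotropic at {11, 17}.

[11, 17]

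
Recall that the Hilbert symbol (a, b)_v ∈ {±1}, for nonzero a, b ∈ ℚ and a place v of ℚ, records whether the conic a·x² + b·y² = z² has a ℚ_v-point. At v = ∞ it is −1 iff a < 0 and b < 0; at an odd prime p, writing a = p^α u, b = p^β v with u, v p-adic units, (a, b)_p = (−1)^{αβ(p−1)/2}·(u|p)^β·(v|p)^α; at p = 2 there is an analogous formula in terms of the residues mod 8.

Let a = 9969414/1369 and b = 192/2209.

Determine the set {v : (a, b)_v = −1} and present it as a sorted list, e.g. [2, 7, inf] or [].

[7, 19]

(a, b) ≡ (10374, 3) mod (ℚ^×)²; places V = {2, 3, 7, 13, 19, 31, 37, 47, ∞}.
(a,b)_7: α=1, u≡6; β=0, v≡6 (mod 7); (6|7)=-1, (6|7)=-1; sign (−1)^0·-1^0·-1^1 = -1.
(a,b)_31: α=2, u≡4; β=0, v≡24 (mod 31); (4|31)=+1, (24|31)=-1; sign (−1)^0·+1^0·-1^2 = +1.
(a,b)_37: α=-2, u≡23; β=0, v≡33 (mod 37); (23|37)=-1, (33|37)=+1; sign (−1)^0·-1^0·+1^-2 = +1.
(a,b)_3: α=1, u≡2; β=1, v≡1 (mod 3); (2|3)=-1, (1|3)=+1; sign (−1)^1·-1^1·+1^1 = +1.
(a,b)_13: α=1, u≡2; β=0, v≡3 (mod 13); (2|13)=-1, (3|13)=+1; sign (−1)^0·-1^0·+1^1 = +1.
(a,b)_47: α=0, u≡25; β=-2, v≡4 (mod 47); (25|47)=+1, (4|47)=+1; sign (−1)^0·+1^-2·+1^0 = +1.
(a,b)_∞: sgn(10374)=+, sgn(3)=+, so +1.
(a,b)_19: α=1, u≡2; β=0, v≡8 (mod 19); (2|19)=-1, (8|19)=-1; sign (−1)^0·-1^0·-1^1 = -1.
(a,b)_2: α=1, β=6; u≡3, v≡3 (mod 8); ε(u)ε(v)=1·1, αω(v)=1·1, βω(u)=6·1; sum ≡ 0  ⇒  +1.
Ram(10374, 3) = {7, 19}; no ℚ_7-point on the conic.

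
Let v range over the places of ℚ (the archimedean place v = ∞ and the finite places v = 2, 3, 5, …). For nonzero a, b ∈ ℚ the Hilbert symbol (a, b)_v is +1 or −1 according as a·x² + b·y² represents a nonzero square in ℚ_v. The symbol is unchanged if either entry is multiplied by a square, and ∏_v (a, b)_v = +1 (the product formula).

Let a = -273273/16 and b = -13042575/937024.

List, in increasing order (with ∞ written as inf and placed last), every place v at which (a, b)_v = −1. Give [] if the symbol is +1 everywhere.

[3, inf]

Mod squares: a ≡ -33, b ≡ -7. Check v ∈ {∞, 2, 3, 5, 7, 11, 13}.
v=2: v_2(a)=-4, v_2(b)=-6; units ≡ 7, 1 (mod 8); ε·ε+αω+βω = 1·0+-4·0+-6·0 ≡ 0  ⇒  (a,b)_2 = +1.
v=3: a=3^1·(≡1), b=3^2·(≡2) mod 3; (1|3)=+1, (2|3)=-1; (−1)^{1·2·1}·(+1)^2·(-1)^1 = -1.
v=5: a=5^0·(≡2), b=5^2·(≡3) mod 5; (2|5)=-1, (3|5)=-1; (−1)^{0·2·2}·(-1)^2·(-1)^0 = +1.
v=13: a=13^2·(≡7), b=13^2·(≡11) mod 13; (7|13)=-1, (11|13)=-1; (−1)^{2·2·6}·(-1)^2·(-1)^2 = +1.
v=∞: -33 < 0 and -7 < 0  ⇒  (a,b)_∞ = -1.
v=7: a=7^2·(≡1), b=7^3·(≡5) mod 7; (1|7)=+1, (5|7)=-1; (−1)^{2·3·3}·(+1)^3·(-1)^2 = +1.
v=11: a=11^1·(≡10), b=11^-4·(≡9) mod 11; (10|11)=-1, (9|11)=+1; (−1)^{1·-4·5}·(-1)^-4·(+1)^1 = +1.
(-33, -7 / ℚ) ramifies at {3, ∞}: a division algebra.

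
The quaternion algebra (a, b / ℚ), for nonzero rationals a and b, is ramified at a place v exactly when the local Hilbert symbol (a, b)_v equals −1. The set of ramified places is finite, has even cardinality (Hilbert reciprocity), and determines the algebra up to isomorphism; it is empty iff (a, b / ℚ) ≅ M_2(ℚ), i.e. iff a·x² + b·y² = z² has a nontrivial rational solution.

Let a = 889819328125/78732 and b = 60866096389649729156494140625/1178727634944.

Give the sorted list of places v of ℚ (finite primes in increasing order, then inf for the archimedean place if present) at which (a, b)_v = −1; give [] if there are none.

Mod squares: a ≡ 39, b ≡ 2310. Check v ∈ {∞, 2, 3, 5, 7, 11, 13, 19, 23}.
v=19: a=19^0·(≡9), b=19^-2·(≡5) mod 19; (9|19)=+1, (5|19)=+1; (−1)^{0·-2·9}·(+1)^-2·(+1)^0 = +1.
v=3: a=3^-9·(≡1), b=3^-13·(≡2) mod 3; (1|3)=+1, (2|3)=-1; (−1)^{-9·-13·1}·(+1)^-13·(-1)^-9 = +1.
v=2: v_2(a)=-2, v_2(b)=-11; units ≡ 7, 3 (mod 8); ε·ε+αω+βω = 1·1+-2·1+-11·0 ≡ 1  ⇒  (a,b)_2 = -1.
v=13: a=13^3·(≡10), b=13^8·(≡12) mod 13; (10|13)=+1, (12|13)=+1; (−1)^{3·8·6}·(+1)^8·(+1)^3 = +1.
v=23: a=23^2·(≡4), b=23^2·(≡15) mod 23; (4|23)=+1, (15|23)=-1; (−1)^{2·2·11}·(+1)^2·(-1)^2 = +1.
v=11: a=11^0·(≡7), b=11^1·(≡1) mod 11; (7|11)=-1, (1|11)=+1; (−1)^{0·1·5}·(-1)^1·(+1)^0 = -1.
v=7: a=7^2·(≡1), b=7^5·(≡1) mod 7; (1|7)=+1, (1|7)=+1; (−1)^{2·5·3}·(+1)^5·(+1)^2 = +1.
v=5: a=5^6·(≡1), b=5^17·(≡2) mod 5; (1|5)=+1, (2|5)=-1; (−1)^{6·17·2}·(+1)^17·(-1)^6 = +1.
v=∞: 39 > 0 and 2310 > 0  ⇒  (a,b)_∞ = +1.
|Ram(39, 2310)| = 2, even; anisotropic at {2, 11}.

[2, 11]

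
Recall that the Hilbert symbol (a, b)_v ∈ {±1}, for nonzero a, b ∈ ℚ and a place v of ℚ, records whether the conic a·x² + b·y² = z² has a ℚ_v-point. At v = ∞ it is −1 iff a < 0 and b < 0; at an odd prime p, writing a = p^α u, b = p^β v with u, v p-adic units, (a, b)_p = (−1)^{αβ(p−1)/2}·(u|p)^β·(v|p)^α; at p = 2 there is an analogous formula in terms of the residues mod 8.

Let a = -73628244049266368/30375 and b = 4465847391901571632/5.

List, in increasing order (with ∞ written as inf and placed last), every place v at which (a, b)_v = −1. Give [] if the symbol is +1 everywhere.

Mod squares: a ≡ -3887108445, b ≡ 4112735. Check v ∈ {∞, 2, 3, 5, 7, 11, 19, 23, 31, 37, 43, 47}.
v=2: v_2(a)=6, v_2(b)=4; units ≡ 3, 7 (mod 8); ε·ε+αω+βω = 1·1+6·0+4·1 ≡ 1  ⇒  (a,b)_2 = -1.
v=47: a=47^1·(≡8), b=47^1·(≡29) mod 47; (8|47)=+1, (29|47)=-1; (−1)^{1·1·23}·(+1)^1·(-1)^1 = +1.
v=43: a=43^2·(≡5), b=43^3·(≡35) mod 43; (5|43)=-1, (35|43)=+1; (−1)^{2·3·21}·(-1)^3·(+1)^2 = -1.
v=7: a=7^4·(≡2), b=7^0·(≡1) mod 7; (2|7)=+1, (1|7)=+1; (−1)^{4·0·3}·(+1)^0·(+1)^4 = +1.
v=19: a=19^1·(≡16), b=19^2·(≡18) mod 19; (16|19)=+1, (18|19)=-1; (−1)^{1·2·9}·(+1)^2·(-1)^1 = -1.
v=11: a=11^1·(≡9), b=11^1·(≡8) mod 11; (9|11)=+1, (8|11)=-1; (−1)^{1·1·5}·(+1)^1·(-1)^1 = +1.
v=∞: -3887108445 < 0 and 4112735 > 0  ⇒  (a,b)_∞ = +1.
v=37: a=37^1·(≡26), b=37^1·(≡36) mod 37; (26|37)=+1, (36|37)=+1; (−1)^{1·1·18}·(+1)^1·(+1)^1 = +1.
v=23: a=23^1·(≡22), b=23^2·(≡8) mod 23; (22|23)=-1, (8|23)=+1; (−1)^{1·2·11}·(-1)^2·(+1)^1 = +1.
v=3: a=3^-5·(≡2), b=3^0·(≡2) mod 3; (2|3)=-1, (2|3)=-1; (−1)^{-5·0·1}·(-1)^0·(-1)^-5 = -1.
v=31: a=31^1·(≡21), b=31^2·(≡29) mod 31; (21|31)=-1, (29|31)=-1; (−1)^{1·2·15}·(-1)^2·(-1)^1 = -1.
v=5: a=5^-3·(≡4), b=5^-1·(≡2) mod 5; (4|5)=+1, (2|5)=-1; (−1)^{-3·-1·2}·(+1)^-1·(-1)^-3 = -1.
|Ram(-3887108445, 4112735)| = 6, even; anisotropic at {2, 3, 5, 19, 31, 43}.

[2, 3, 5, 19, 31, 43]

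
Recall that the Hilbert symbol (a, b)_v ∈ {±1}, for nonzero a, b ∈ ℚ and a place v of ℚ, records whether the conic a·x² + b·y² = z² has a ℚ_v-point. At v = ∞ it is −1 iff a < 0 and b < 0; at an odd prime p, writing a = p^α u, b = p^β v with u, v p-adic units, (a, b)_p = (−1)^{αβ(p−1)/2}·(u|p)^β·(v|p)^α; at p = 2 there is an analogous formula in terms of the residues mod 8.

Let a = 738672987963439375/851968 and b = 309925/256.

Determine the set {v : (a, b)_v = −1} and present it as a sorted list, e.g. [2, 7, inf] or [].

[13, 23]

Mod squares: a ≡ 91, b ≡ 253. Check v ∈ {∞, 2, 5, 7, 11, 13, 23, 29}.
v=29: a=29^2·(≡13), b=29^0·(≡17) mod 29; (13|29)=+1, (17|29)=-1; (−1)^{2·0·14}·(+1)^0·(-1)^2 = +1.
v=23: a=23^4·(≡14), b=23^1·(≡22) mod 23; (14|23)=-1, (22|23)=-1; (−1)^{4·1·11}·(-1)^1·(-1)^4 = -1.
v=7: a=7^3·(≡6), b=7^2·(≡1) mod 7; (6|7)=-1, (1|7)=+1; (−1)^{3·2·3}·(-1)^2·(+1)^3 = +1.
v=5: a=5^4·(≡1), b=5^2·(≡2) mod 5; (1|5)=+1, (2|5)=-1; (−1)^{4·2·2}·(+1)^2·(-1)^4 = +1.
v=∞: 91 > 0 and 253 > 0  ⇒  (a,b)_∞ = +1.
v=11: a=11^4·(≡5), b=11^1·(≡5) mod 11; (5|11)=+1, (5|11)=+1; (−1)^{4·1·5}·(+1)^1·(+1)^4 = +1.
v=2: v_2(a)=-16, v_2(b)=-8; units ≡ 3, 5 (mod 8); ε·ε+αω+βω = 1·0+-16·1+-8·1 ≡ 0  ⇒  (a,b)_2 = +1.
v=13: a=13^-1·(≡5), b=13^0·(≡2) mod 13; (5|13)=-1, (2|13)=-1; (−1)^{-1·0·6}·(-1)^0·(-1)^-1 = -1.
|Ram(91, 253)| = 2, even; anisotropic at {13, 23}.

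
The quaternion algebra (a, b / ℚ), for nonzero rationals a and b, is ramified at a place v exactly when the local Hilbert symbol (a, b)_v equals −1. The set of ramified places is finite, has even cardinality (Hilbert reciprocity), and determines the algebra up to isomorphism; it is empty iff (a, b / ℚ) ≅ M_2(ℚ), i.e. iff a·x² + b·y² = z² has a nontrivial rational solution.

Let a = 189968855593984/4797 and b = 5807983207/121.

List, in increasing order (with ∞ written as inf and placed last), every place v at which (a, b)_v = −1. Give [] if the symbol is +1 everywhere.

[19, 29]

Mod squares: a ≡ 249924233, b ≡ 6043687. Check v ∈ {∞, 2, 3, 11, 13, 17, 19, 23, 29, 31, 37, 41}.
v=31: a=31^0·(≡8), b=31^2·(≡14) mod 31; (8|31)=+1, (14|31)=+1; (−1)^{0·2·15}·(+1)^2·(+1)^0 = +1.
v=29: a=29^1·(≡15), b=29^1·(≡13) mod 29; (15|29)=-1, (13|29)=+1; (−1)^{1·1·14}·(-1)^1·(+1)^1 = -1.
v=41: a=41^-1·(≡24), b=41^1·(≡15) mod 41; (24|41)=-1, (15|41)=-1; (−1)^{-1·1·20}·(-1)^1·(-1)^-1 = +1.
v=13: a=13^-1·(≡5), b=13^1·(≡5) mod 13; (5|13)=-1, (5|13)=-1; (−1)^{-1·1·6}·(-1)^1·(-1)^-1 = +1.
v=17: a=17^2·(≡16), b=17^1·(≡6) mod 17; (16|17)=+1, (6|17)=-1; (−1)^{2·1·8}·(+1)^1·(-1)^2 = +1.
v=23: a=23^1·(≡8), b=23^1·(≡5) mod 23; (8|23)=+1, (5|23)=-1; (−1)^{1·1·11}·(+1)^1·(-1)^1 = +1.
v=2: v_2(a)=10, v_2(b)=0; units ≡ 1, 7 (mod 8); ε·ε+αω+βω = 0·1+10·0+0·0 ≡ 0  ⇒  (a,b)_2 = +1.
v=37: a=37^3·(≡11), b=37^0·(≡30) mod 37; (11|37)=+1, (30|37)=+1; (−1)^{3·0·18}·(+1)^0·(+1)^3 = +1.
v=19: a=19^1·(≡6), b=19^0·(≡10) mod 19; (6|19)=+1, (10|19)=-1; (−1)^{1·0·9}·(+1)^0·(-1)^1 = -1.
v=11: a=11^0·(≡5), b=11^-2·(≡4) mod 11; (5|11)=+1, (4|11)=+1; (−1)^{0·-2·5}·(+1)^-2·(+1)^0 = +1.
v=∞: 249924233 > 0 and 6043687 > 0  ⇒  (a,b)_∞ = +1.
v=3: a=3^-2·(≡2), b=3^0·(≡1) mod 3; (2|3)=-1, (1|3)=+1; (−1)^{-2·0·1}·(-1)^0·(+1)^-2 = +1.
|Ram(249924233, 6043687)| = 2, even; anisotropic at {19, 29}.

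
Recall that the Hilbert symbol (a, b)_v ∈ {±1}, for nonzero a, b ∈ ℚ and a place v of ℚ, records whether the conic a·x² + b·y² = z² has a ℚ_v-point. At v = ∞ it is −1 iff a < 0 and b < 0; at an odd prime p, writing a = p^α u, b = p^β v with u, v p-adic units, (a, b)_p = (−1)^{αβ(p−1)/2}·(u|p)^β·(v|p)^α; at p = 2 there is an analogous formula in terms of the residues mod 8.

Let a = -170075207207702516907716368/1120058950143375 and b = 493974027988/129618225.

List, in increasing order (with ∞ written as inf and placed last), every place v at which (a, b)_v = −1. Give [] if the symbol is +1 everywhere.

[5, 29]

Mod squares: a ≡ -10455, b ≡ 493. Check v ∈ {∞, 2, 3, 5, 7, 11, 17, 19, 23, 29, 41}.
v=∞: -10455 < 0 and 493 > 0  ⇒  (a,b)_∞ = +1.
v=23: a=23^-4·(≡5), b=23^-2·(≡14) mod 23; (5|23)=-1, (14|23)=-1; (−1)^{-4·-2·11}·(-1)^-2·(-1)^-4 = +1.
v=17: a=17^7·(≡11), b=17^3·(≡11) mod 17; (11|17)=-1, (11|17)=-1; (−1)^{7·3·8}·(-1)^3·(-1)^7 = +1.
v=7: a=7^8·(≡3), b=7^4·(≡6) mod 7; (3|7)=-1, (6|7)=-1; (−1)^{8·4·3}·(-1)^4·(-1)^8 = +1.
v=29: a=29^2·(≡10), b=29^1·(≡3) mod 29; (10|29)=-1, (3|29)=-1; (−1)^{2·1·14}·(-1)^1·(-1)^2 = -1.
v=19: a=19^4·(≡2), b=19^2·(≡12) mod 19; (2|19)=-1, (12|19)=-1; (−1)^{4·2·9}·(-1)^2·(-1)^4 = +1.
v=3: a=3^-7·(≡1), b=3^-4·(≡1) mod 3; (1|3)=+1, (1|3)=+1; (−1)^{-7·-4·1}·(+1)^-4·(+1)^-7 = +1.
v=5: a=5^-3·(≡1), b=5^-2·(≡2) mod 5; (1|5)=+1, (2|5)=-1; (−1)^{-3·-2·2}·(+1)^-2·(-1)^-3 = -1.
v=11: a=11^-4·(≡6), b=11^-2·(≡1) mod 11; (6|11)=-1, (1|11)=+1; (−1)^{-4·-2·5}·(-1)^-2·(+1)^-4 = +1.
v=41: a=41^1·(≡9), b=41^0·(≡9) mod 41; (9|41)=+1, (9|41)=+1; (−1)^{1·0·20}·(+1)^0·(+1)^1 = +1.
v=2: v_2(a)=4, v_2(b)=2; units ≡ 1, 5 (mod 8); ε·ε+αω+βω = 0·0+4·1+2·0 ≡ 0  ⇒  (a,b)_2 = +1.
Ram(-10455, 493) = {5, 29}; no ℚ_5-point on the conic.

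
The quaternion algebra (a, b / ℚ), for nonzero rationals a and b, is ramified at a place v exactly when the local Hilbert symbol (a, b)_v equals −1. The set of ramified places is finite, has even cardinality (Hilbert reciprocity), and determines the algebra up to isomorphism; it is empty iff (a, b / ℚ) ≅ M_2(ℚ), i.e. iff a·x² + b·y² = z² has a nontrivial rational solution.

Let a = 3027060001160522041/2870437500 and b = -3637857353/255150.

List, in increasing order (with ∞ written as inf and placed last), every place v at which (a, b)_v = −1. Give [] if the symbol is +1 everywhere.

(a, b) ≡ (7, -114478) mod (ℚ^×)²; places V = {2, 3, 5, 7, 11, 13, 17, 23, 29, 37, ∞}.
(a,b)_23: α=2, u≡15; β=2, v≡13 (mod 23); (15|23)=-1, (13|23)=+1; sign (−1)^0·-1^2·+1^2 = +1.
(a,b)_7: α=-1, u≡1; β=-1, v≡3 (mod 7); (1|7)=+1, (3|7)=-1; sign (−1)^1·+1^-1·-1^-1 = +1.
(a,b)_5: α=-6, u≡2; β=-2, v≡2 (mod 5); (2|5)=-1, (2|5)=-1; sign (−1)^0·-1^-2·-1^-6 = +1.
(a,b)_2: α=-2, β=-1; u≡7, v≡1 (mod 8); ε(u)ε(v)=1·0, αω(v)=-2·0, βω(u)=-1·0; sum ≡ 0  ⇒  +1.
(a,b)_11: α=2, u≡10; β=0, v≡7 (mod 11); (10|11)=-1, (7|11)=-1; sign (−1)^0·-1^0·-1^2 = +1.
(a,b)_37: α=2, u≡25; β=1, v≡18 (mod 37); (25|37)=+1, (18|37)=-1; sign (−1)^0·+1^1·-1^2 = +1.
(a,b)_17: α=2, u≡12; β=1, v≡4 (mod 17); (12|17)=-1, (4|17)=+1; sign (−1)^0·-1^1·+1^2 = -1.
(a,b)_13: α=2, u≡6; β=1, v≡2 (mod 13); (6|13)=-1, (2|13)=-1; sign (−1)^0·-1^1·-1^2 = -1.
(a,b)_∞: sgn(7)=+, sgn(-114478)=−, so +1.
(a,b)_29: α=4, u≡25; β=2, v≡19 (mod 29); (25|29)=+1, (19|29)=-1; sign (−1)^0·+1^2·-1^4 = +1.
(a,b)_3: α=-8, u≡1; β=-6, v≡2 (mod 3); (1|3)=+1, (2|3)=-1; sign (−1)^0·+1^-6·-1^-8 = +1.
|Ram(7, -114478)| = 2, even; anisotropic at {13, 17}.

[13, 17]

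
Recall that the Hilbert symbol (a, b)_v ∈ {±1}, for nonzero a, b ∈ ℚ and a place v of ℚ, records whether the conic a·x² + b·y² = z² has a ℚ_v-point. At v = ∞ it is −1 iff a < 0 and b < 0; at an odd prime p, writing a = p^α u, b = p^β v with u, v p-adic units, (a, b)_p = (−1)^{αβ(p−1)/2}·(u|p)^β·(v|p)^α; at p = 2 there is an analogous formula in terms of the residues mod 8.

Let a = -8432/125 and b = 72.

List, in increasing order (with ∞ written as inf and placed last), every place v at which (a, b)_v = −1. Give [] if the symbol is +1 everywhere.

[2, 5]

Mod squares: a ≡ -2635, b ≡ 2. Check v ∈ {∞, 2, 3, 5, 17, 31}.
v=5: a=5^-3·(≡3), b=5^0·(≡2) mod 5; (3|5)=-1, (2|5)=-1; (−1)^{-3·0·2}·(-1)^0·(-1)^-3 = -1.
v=17: a=17^1·(≡8), b=17^0·(≡4) mod 17; (8|17)=+1, (4|17)=+1; (−1)^{1·0·8}·(+1)^0·(+1)^1 = +1.
v=31: a=31^1·(≡7), b=31^0·(≡10) mod 31; (7|31)=+1, (10|31)=+1; (−1)^{1·0·15}·(+1)^0·(+1)^1 = +1.
v=2: v_2(a)=4, v_2(b)=3; units ≡ 5, 1 (mod 8); ε·ε+αω+βω = 0·0+4·0+3·1 ≡ 1  ⇒  (a,b)_2 = -1.
v=∞: -2635 < 0 and 2 > 0  ⇒  (a,b)_∞ = +1.
v=3: a=3^0·(≡2), b=3^2·(≡2) mod 3; (2|3)=-1, (2|3)=-1; (−1)^{0·2·1}·(-1)^2·(-1)^0 = +1.
|Ram(-2635, 2)| = 2, even; anisotropic at {2, 5}.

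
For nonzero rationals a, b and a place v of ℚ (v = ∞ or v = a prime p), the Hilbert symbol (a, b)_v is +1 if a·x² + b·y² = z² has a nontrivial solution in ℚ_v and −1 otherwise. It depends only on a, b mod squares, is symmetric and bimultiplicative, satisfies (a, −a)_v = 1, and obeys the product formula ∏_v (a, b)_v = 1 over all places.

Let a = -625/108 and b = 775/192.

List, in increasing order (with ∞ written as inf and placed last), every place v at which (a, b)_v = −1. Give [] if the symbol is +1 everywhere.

Mod squares: a ≡ -3, b ≡ 93. Check v ∈ {∞, 2, 3, 5, 31}.
v=5: a=5^4·(≡3), b=5^2·(≡3) mod 5; (3|5)=-1, (3|5)=-1; (−1)^{4·2·2}·(-1)^2·(-1)^4 = +1.
v=3: a=3^-3·(≡2), b=3^-1·(≡1) mod 3; (2|3)=-1, (1|3)=+1; (−1)^{-3·-1·1}·(-1)^-1·(+1)^-3 = +1.
v=31: a=31^0·(≡10), b=31^1·(≡30) mod 31; (10|31)=+1, (30|31)=-1; (−1)^{0·1·15}·(+1)^1·(-1)^0 = +1.
v=2: v_2(a)=-2, v_2(b)=-6; units ≡ 5, 5 (mod 8); ε·ε+αω+βω = 0·0+-2·1+-6·1 ≡ 0  ⇒  (a,b)_2 = +1.
v=∞: -3 < 0 and 93 > 0  ⇒  (a,b)_∞ = +1.
Ram(a, b) = ∅: the form -3·x² + 93·y² − z² is isotropic over every ℚ_v, so by Hasse–Minkowski it is isotropic over ℚ.

[]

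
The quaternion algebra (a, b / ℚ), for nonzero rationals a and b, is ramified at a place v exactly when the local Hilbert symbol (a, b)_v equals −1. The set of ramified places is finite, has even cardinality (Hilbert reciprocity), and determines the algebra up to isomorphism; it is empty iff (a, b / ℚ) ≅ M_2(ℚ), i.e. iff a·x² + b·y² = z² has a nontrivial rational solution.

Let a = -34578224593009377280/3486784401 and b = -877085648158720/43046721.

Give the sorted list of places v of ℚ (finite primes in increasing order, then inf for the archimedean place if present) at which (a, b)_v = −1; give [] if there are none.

[13, inf]

Mod squares: a ≡ -58630, b ≡ -18655. Check v ∈ {∞, 2, 3, 5, 7, 11, 13, 41}.
v=3: a=3^-20·(≡2), b=3^-16·(≡2) mod 3; (2|3)=-1, (2|3)=-1; (−1)^{-20·-16·1}·(-1)^-16·(-1)^-20 = +1.
v=7: a=7^4·(≡4), b=7^3·(≡4) mod 7; (4|7)=+1, (4|7)=+1; (−1)^{4·3·3}·(+1)^3·(+1)^4 = +1.
v=∞: -58630 < 0 and -18655 < 0  ⇒  (a,b)_∞ = -1.
v=13: a=13^1·(≡3), b=13^1·(≡6) mod 13; (3|13)=+1, (6|13)=-1; (−1)^{1·1·6}·(+1)^1·(-1)^1 = -1.
v=41: a=41^1·(≡20), b=41^1·(≡33) mod 41; (20|41)=+1, (33|41)=+1; (−1)^{1·1·20}·(+1)^1·(+1)^1 = +1.
v=5: a=5^1·(≡4), b=5^1·(≡1) mod 5; (4|5)=+1, (1|5)=+1; (−1)^{1·1·2}·(+1)^1·(+1)^1 = +1.
v=2: v_2(a)=25, v_2(b)=16; units ≡ 5, 1 (mod 8); ε·ε+αω+βω = 0·0+25·0+16·1 ≡ 0  ⇒  (a,b)_2 = +1.
v=11: a=11^5·(≡9), b=11^4·(≡4) mod 11; (9|11)=+1, (4|11)=+1; (−1)^{5·4·5}·(+1)^4·(+1)^5 = +1.
|Ram(-58630, -18655)| = 2, even; anisotropic at {13, ∞}.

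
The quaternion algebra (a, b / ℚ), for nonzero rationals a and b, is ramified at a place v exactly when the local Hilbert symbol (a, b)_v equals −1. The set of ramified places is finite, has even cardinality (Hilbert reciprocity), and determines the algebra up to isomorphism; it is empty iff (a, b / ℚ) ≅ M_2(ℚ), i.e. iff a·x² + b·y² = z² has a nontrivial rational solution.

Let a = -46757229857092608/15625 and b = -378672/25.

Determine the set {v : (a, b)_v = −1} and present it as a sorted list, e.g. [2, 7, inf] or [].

Mod squares: a ≡ -14973, b ≡ -483. Check v ∈ {∞, 2, 3, 5, 7, 23, 31}.
v=3: a=3^1·(≡1), b=3^1·(≡1) mod 3; (1|3)=+1, (1|3)=+1; (−1)^{1·1·1}·(+1)^1·(+1)^1 = -1.
v=5: a=5^-6·(≡2), b=5^-2·(≡3) mod 5; (2|5)=-1, (3|5)=-1; (−1)^{-6·-2·2}·(-1)^-2·(-1)^-6 = +1.
v=2: v_2(a)=10, v_2(b)=4; units ≡ 3, 5 (mod 8); ε·ε+αω+βω = 1·0+10·1+4·1 ≡ 0  ⇒  (a,b)_2 = +1.
v=7: a=7^9·(≡3), b=7^3·(≡4) mod 7; (3|7)=-1, (4|7)=+1; (−1)^{9·3·3}·(-1)^3·(+1)^9 = +1.
v=31: a=31^1·(≡12), b=31^0·(≡27) mod 31; (12|31)=-1, (27|31)=-1; (−1)^{1·0·15}·(-1)^0·(-1)^1 = -1.
v=23: a=23^3·(≡12), b=23^1·(≡2) mod 23; (12|23)=+1, (2|23)=+1; (−1)^{3·1·11}·(+1)^1·(+1)^3 = -1.
v=∞: -14973 < 0 and -483 < 0  ⇒  (a,b)_∞ = -1.
Ram(-14973, -483) = {3, 23, 31, ∞}; no ℚ_3-point on the conic.

[3, 23, 31, inf]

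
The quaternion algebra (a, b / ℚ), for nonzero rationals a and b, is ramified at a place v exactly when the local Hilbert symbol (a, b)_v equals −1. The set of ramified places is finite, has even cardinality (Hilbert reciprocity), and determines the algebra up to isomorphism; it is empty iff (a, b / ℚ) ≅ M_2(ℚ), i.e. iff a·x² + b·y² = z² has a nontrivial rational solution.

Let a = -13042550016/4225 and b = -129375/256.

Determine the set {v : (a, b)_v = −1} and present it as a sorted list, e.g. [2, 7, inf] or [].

[23, inf]

Mod squares: a ≡ -1189, b ≡ -23. Check v ∈ {∞, 2, 3, 5, 13, 23, 29, 41}.
v=2: v_2(a)=8, v_2(b)=-8; units ≡ 3, 1 (mod 8); ε·ε+αω+βω = 1·0+8·0+-8·1 ≡ 0  ⇒  (a,b)_2 = +1.
v=23: a=23^2·(≡10), b=23^1·(≡11) mod 23; (10|23)=-1, (11|23)=-1; (−1)^{2·1·11}·(-1)^1·(-1)^2 = -1.
v=3: a=3^4·(≡2), b=3^2·(≡1) mod 3; (2|3)=-1, (1|3)=+1; (−1)^{4·2·1}·(-1)^2·(+1)^4 = +1.
v=13: a=13^-2·(≡2), b=13^0·(≡3) mod 13; (2|13)=-1, (3|13)=+1; (−1)^{-2·0·6}·(-1)^0·(+1)^-2 = +1.
v=∞: -1189 < 0 and -23 < 0  ⇒  (a,b)_∞ = -1.
v=41: a=41^1·(≡35), b=41^0·(≡39) mod 41; (35|41)=-1, (39|41)=+1; (−1)^{1·0·20}·(-1)^0·(+1)^1 = +1.
v=5: a=5^-2·(≡1), b=5^4·(≡3) mod 5; (1|5)=+1, (3|5)=-1; (−1)^{-2·4·2}·(+1)^4·(-1)^-2 = +1.
v=29: a=29^1·(≡19), b=29^0·(≡7) mod 29; (19|29)=-1, (7|29)=+1; (−1)^{1·0·14}·(-1)^0·(+1)^1 = +1.
Ram(-1189, -23) = {23, ∞}; no ℚ_23-point on the conic.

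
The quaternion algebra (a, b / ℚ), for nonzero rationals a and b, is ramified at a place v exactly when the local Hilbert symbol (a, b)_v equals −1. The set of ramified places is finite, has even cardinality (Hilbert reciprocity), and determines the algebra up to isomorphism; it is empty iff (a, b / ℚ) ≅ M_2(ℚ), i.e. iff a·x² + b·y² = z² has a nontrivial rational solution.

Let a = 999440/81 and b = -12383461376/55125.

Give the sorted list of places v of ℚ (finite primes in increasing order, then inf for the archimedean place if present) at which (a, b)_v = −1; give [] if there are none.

[5, 13]

Mod squares: a ≡ 65, b ≡ -130. Check v ∈ {∞, 2, 3, 5, 7, 11, 13, 31}.
v=3: a=3^-4·(≡2), b=3^-2·(≡2) mod 3; (2|3)=-1, (2|3)=-1; (−1)^{-4·-2·1}·(-1)^-2·(-1)^-4 = +1.
v=∞: 65 > 0 and -130 < 0  ⇒  (a,b)_∞ = +1.
v=2: v_2(a)=4, v_2(b)=13; units ≡ 1, 7 (mod 8); ε·ε+αω+βω = 0·1+4·0+13·0 ≡ 0  ⇒  (a,b)_2 = +1.
v=13: a=13^1·(≡8), b=13^1·(≡12) mod 13; (8|13)=-1, (12|13)=+1; (−1)^{1·1·6}·(-1)^1·(+1)^1 = -1.
v=5: a=5^1·(≡3), b=5^-3·(≡4) mod 5; (3|5)=-1, (4|5)=+1; (−1)^{1·-3·2}·(-1)^-3·(+1)^1 = -1.
v=31: a=31^2·(≡27), b=31^2·(≡18) mod 31; (27|31)=-1, (18|31)=+1; (−1)^{2·2·15}·(-1)^2·(+1)^2 = +1.
v=11: a=11^0·(≡6), b=11^2·(≡6) mod 11; (6|11)=-1, (6|11)=-1; (−1)^{0·2·5}·(-1)^2·(-1)^0 = +1.
v=7: a=7^0·(≡2), b=7^-2·(≡3) mod 7; (2|7)=+1, (3|7)=-1; (−1)^{0·-2·3}·(+1)^-2·(-1)^0 = +1.
Ram(65, -130) = {5, 13}; no ℚ_5-point on the conic.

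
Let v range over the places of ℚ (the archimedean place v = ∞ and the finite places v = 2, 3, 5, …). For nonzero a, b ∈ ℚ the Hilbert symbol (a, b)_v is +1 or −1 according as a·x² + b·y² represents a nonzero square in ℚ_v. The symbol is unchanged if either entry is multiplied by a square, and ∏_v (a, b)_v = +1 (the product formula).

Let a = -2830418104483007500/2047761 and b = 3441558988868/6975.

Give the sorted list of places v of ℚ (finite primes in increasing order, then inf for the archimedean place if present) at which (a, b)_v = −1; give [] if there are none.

(a, b) ≡ (-187, 227447) mod (ℚ^×)²; places V = {2, 3, 5, 7, 11, 13, 17, 23, 29, 31, 53, ∞}.
(a,b)_17: α=3, u≡12; β=2, v≡2 (mod 17); (12|17)=-1, (2|17)=+1; sign (−1)^0·-1^2·+1^3 = +1.
(a,b)_13: α=0, u≡6; β=2, v≡1 (mod 13); (6|13)=-1, (1|13)=+1; sign (−1)^0·-1^2·+1^0 = +1.
(a,b)_31: α=2, u≡26; β=-1, v≡27 (mod 31); (26|31)=-1, (27|31)=-1; sign (−1)^0·-1^-1·-1^2 = -1.
(a,b)_7: α=2, u≡2; β=4, v≡5 (mod 7); (2|7)=+1, (5|7)=-1; sign (−1)^0·+1^4·-1^2 = +1.
(a,b)_∞: sgn(-187)=−, sgn(227447)=+, so +1.
(a,b)_53: α=-2, u≡40; β=0, v≡16 (mod 53); (40|53)=+1, (16|53)=+1; sign (−1)^0·+1^0·+1^-2 = +1.
(a,b)_29: α=2, u≡25; β=1, v≡6 (mod 29); (25|29)=+1, (6|29)=+1; sign (−1)^0·+1^1·+1^2 = +1.
(a,b)_11: α=1, u≡1; β=1, v≡7 (mod 11); (1|11)=+1, (7|11)=-1; sign (−1)^1·+1^1·-1^1 = +1.
(a,b)_23: α=2, u≡5; β=1, v≡14 (mod 23); (5|23)=-1, (14|23)=-1; sign (−1)^0·-1^1·-1^2 = -1.
(a,b)_3: α=-6, u≡2; β=-2, v≡2 (mod 3); (2|3)=-1, (2|3)=-1; sign (−1)^0·-1^-2·-1^-6 = +1.
(a,b)_2: α=2, β=2; u≡5, v≡7 (mod 8); ε(u)ε(v)=0·1, αω(v)=2·0, βω(u)=2·1; sum ≡ 0  ⇒  +1.
(a,b)_5: α=4, u≡3; β=-2, v≡2 (mod 5); (3|5)=-1, (2|5)=-1; sign (−1)^0·-1^-2·-1^4 = +1.
Ram(-187, 227447) = {23, 31}; no ℚ_23-point on the conic.

[23, 31]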